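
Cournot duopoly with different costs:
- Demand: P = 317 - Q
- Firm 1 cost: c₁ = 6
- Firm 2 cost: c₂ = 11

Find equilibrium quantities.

q₁* = 105.33, q₂* = 100.33

Work:
Reaction: q₁ = (317 - 6 - q₂)/2
Reaction: q₂ = (317 - 11 - q₁)/2
Solve simultaneously:
q₁* = (317 - 2×6 + 11)/3 = 105.33
q₂* = (317 - 2×11 + 6)/3 = 100.33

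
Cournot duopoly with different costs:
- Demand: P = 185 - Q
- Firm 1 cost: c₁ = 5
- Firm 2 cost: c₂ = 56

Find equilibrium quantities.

q₁* = 77.0, q₂* = 26.0

Work:
Reaction: q₁ = (185 - 5 - q₂)/2
Reaction: q₂ = (185 - 56 - q₁)/2
Solve simultaneously:
q₁* = (185 - 2×5 + 56)/3 = 77.0
q₂* = (185 - 2×56 + 5)/3 = 26.0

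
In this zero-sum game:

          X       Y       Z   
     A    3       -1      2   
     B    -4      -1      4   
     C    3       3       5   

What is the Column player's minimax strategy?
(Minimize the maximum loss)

Column should play X or Y (all achieve the minimum), value = 3

Work:
Column player minimizes Row's maximum payoff:
Column X: max payoff to Row = 3
Column Y: max payoff to Row = 3
Column Z: max payoff to Row = 5
Minimum is 3, achieved by columns X, Y (tied).
Each of X or Y is a minimax strategy.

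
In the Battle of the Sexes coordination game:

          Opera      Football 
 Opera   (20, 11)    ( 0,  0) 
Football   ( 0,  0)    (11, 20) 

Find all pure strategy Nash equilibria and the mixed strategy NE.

Pure NE: (Opera, Opera) and (Football, Football); Mixed NE: p = 0.6452, q = 0.3548

Work:
Check pure NE:
(Opera, Opera): (20, 11) - no unilateral deviation beneficial
(Football, Football): (11, 20) - no unilateral deviation beneficial
Mixed NE: P1 plays Opera with p = 0.6452, P2 plays Opera with q = 0.3548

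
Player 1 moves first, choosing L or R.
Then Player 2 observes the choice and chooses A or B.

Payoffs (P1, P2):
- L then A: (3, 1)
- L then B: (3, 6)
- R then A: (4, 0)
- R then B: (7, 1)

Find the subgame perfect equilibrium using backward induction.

P1 plays R, P2 plays B after L and B after R; Payoff (7, 1)

Work:
Backward induction:
After L: P2 chooses B → P1 gets 3
After R: P2 chooses B → P1 gets 7
P1 chooses R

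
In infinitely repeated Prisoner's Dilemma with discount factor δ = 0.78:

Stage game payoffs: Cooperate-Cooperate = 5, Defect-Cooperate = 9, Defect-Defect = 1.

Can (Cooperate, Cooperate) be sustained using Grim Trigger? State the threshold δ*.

δ* = 0.5; since δ = 0.78 ≥ 0.5, cooperation can be sustained

Work:
For Grim Trigger:
Cooperate forever: 5/(1-δ)
Defect then punished: 9 + 1·δ/(1-δ)
Need: 5/(1-δ) ≥ 9 + 1·δ/(1-δ)
Solving: δ ≥ (T-R)/(T-P) = (9-5)/(9-1) = 0.5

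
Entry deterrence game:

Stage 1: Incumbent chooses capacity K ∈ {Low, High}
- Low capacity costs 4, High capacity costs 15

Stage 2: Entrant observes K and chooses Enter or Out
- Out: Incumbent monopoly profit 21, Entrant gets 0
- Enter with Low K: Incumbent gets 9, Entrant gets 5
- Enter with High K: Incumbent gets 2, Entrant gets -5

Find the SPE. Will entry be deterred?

SPE: (High, Enter|Low, Out|High); Entry deterred. Incumbent net profit = 6

Work:
After Low K: Entrant enters (5 > 0)
After High K: Entrant stays out (-5 < 0)
Incumbent: Low → 9−4=5, High → 21−15=6
Incumbent chooses High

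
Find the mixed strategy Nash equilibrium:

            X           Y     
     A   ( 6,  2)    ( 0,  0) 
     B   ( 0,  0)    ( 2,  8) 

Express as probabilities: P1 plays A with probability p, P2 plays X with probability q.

p = 0.8, q = 0.25

Work:
Find probabilities that make opponent indifferent:
P2 chooses q to make P1 indifferent between A and B
P1 chooses p to make P2 indifferent between X and Y
Mixed NE: P1 plays (A: 0.8, B: 0.2), P2 plays (X: 0.25, Y: 0.75)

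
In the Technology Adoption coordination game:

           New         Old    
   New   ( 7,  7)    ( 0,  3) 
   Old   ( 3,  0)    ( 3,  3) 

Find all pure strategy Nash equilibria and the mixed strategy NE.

Pure NE: (New, New) and (Old, Old); Mixed NE: p = 0.4286, q = 0.4286

Work:
Check pure NE:
(New, New): (7, 7) - no unilateral deviation beneficial
(Old, Old): (3, 3) - no unilateral deviation beneficial
Mixed NE: P1 plays New with p = 0.4286, P2 plays New with q = 0.4286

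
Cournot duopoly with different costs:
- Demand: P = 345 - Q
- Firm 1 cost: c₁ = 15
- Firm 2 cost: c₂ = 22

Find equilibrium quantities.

q₁* = 112.33, q₂* = 105.33

Work:
Reaction: q₁ = (345 - 15 - q₂)/2
Reaction: q₂ = (345 - 22 - q₁)/2
Solve simultaneously:
q₁* = (345 - 2×15 + 22)/3 = 112.33
q₂* = (345 - 2×22 + 15)/3 = 105.33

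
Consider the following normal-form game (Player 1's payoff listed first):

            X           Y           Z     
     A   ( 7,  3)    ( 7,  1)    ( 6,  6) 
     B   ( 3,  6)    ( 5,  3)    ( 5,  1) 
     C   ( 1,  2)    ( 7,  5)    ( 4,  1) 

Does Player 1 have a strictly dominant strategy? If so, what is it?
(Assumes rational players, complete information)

No strictly dominant strategy exists for Player 1

Work:
A strategy strictly dominates another if it gives a strictly higher payoff against every opponent action. Compare each pair of P1's strategies column-by-column:
  A vs B: [7 vs 3, 7 vs 5, 6 vs 5] → A strictly dominates B
  A vs C: [7 vs 1, 7 vs 7, 6 vs 4] → A does not strictly dominate C (column Y: 7 ≤ 7)
  B vs A: [3 vs 7, 5 vs 7, 5 vs 6] → B does not strictly dominate A (column X: 3 ≤ 7)
  B vs C: [3 vs 1, 5 vs 7, 5 vs 4] → B does not strictly dominate C (column Y: 5 ≤ 7)
  C vs A: [1 vs 7, 7 vs 7, 4 vs 6] → C does not strictly dominate A (column X: 1 ≤ 7)
  C vs B: [1 vs 3, 7 vs 5, 4 vs 5] → C does not strictly dominate B (column X: 1 ≤ 3)
No single strategy strictly dominates all others → no strictly dominant strategy.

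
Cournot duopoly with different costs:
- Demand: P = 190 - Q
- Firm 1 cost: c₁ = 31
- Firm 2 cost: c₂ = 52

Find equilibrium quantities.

q₁* = 60.0, q₂* = 39.0

Work:
Reaction: q₁ = (190 - 31 - q₂)/2
Reaction: q₂ = (190 - 52 - q₁)/2
Solve simultaneously:
q₁* = (190 - 2×31 + 52)/3 = 60.0
q₂* = (190 - 2×52 + 31)/3 = 39.0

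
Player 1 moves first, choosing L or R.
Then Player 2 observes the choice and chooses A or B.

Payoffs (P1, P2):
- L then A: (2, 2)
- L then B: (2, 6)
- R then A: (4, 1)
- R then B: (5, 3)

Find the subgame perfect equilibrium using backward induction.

P1 plays R, P2 plays B after L and B after R; Payoff (5, 3)

Work:
Backward induction:
After L: P2 chooses B → P1 gets 2
After R: P2 chooses B → P1 gets 5
P1 chooses R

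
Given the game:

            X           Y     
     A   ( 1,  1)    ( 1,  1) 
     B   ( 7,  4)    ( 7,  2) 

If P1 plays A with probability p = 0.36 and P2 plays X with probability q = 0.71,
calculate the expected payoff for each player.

E[P1] = 4.84, E[P2] = 2.5488

Work:
E[P1] = p·q·π₁(A,X) + p·(1-q)·π₁(A,Y) + (1-p)·q·π₁(B,X) + (1-p)·(1-q)·π₁(B,Y)
= 0.36·0.71·1 + 0.36·0.29·1 + 0.64·0.71·7 + 0.64·0.29·7
= 4.84

E[P2] = 2.5488 (similar calculation)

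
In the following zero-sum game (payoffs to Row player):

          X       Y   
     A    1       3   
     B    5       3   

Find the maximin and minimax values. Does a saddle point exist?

Maximin = 3, Minimax = 3, Saddle: True

Work:
Row minimums: [1, 3] → maximin = 3
Column maximums: [5, 3] → minimax = 3
Saddle point exists! Game value = 3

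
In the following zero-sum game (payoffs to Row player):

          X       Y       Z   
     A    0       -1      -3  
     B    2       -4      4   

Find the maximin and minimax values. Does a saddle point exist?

Maximin = -3, Minimax = -1, Saddle: False

Work:
Row minimums: [-3, -4] → maximin = -3
Column maximums: [2, -1, 4] → minimax = -1
No saddle point (maximin ≠ minimax). Mixed strategy needed.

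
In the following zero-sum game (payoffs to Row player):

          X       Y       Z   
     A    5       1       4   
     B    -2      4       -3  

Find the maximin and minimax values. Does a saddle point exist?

Maximin = 1, Minimax = 4, Saddle: False

Work:
Row minimums: [1, -3] → maximin = 1
Column maximums: [5, 4, 4] → minimax = 4
No saddle point (maximin ≠ minimax). Mixed strategy needed.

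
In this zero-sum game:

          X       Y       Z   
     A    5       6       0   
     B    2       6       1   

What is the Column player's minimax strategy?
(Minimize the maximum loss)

Column should play Z, value = 1

Work:
Column player minimizes Row's maximum payoff:
Column X: max payoff to Row = 5
Column Y: max payoff to Row = 6
Column Z: max payoff to Row = 1
Minimum is 1, achieved by column Z.
Minimax strategy: Z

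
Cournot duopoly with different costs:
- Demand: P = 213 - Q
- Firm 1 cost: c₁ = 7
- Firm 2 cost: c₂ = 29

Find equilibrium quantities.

q₁* = 76.0, q₂* = 54.0

Work:
Reaction: q₁ = (213 - 7 - q₂)/2
Reaction: q₂ = (213 - 29 - q₁)/2
Solve simultaneously:
q₁* = (213 - 2×7 + 29)/3 = 76.0
q₂* = (213 - 2×29 + 7)/3 = 54.0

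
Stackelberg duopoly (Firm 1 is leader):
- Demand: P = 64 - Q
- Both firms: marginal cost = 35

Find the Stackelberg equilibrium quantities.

q₁* (leader) = 14.5, q₂* (follower) = 7.25

Work:
Follower's reaction: q₂ = (a - c - q₁)/2
Leader substitutes: π₁ = q₁·(a - q₁ - (a-c-q₁)/2 - c)
FOC: q₁* = (64 - 35)/2 = 14.50
Then: q₂* = (64 - 35 - 14.5)/2 = 7.25
Leader has first-mover advantage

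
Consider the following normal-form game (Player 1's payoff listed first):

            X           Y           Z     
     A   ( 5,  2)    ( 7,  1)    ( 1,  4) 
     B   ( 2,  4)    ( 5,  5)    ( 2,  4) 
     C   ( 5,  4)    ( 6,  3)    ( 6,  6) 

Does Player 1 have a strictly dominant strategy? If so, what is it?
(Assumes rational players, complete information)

No strictly dominant strategy exists for Player 1

Work:
A strategy strictly dominates another if it gives a strictly higher payoff against every opponent action. Compare each pair of P1's strategies column-by-column:
  A vs B: [5 vs 2, 7 vs 5, 1 vs 2] → A does not strictly dominate B (column Z: 1 ≤ 2)
  A vs C: [5 vs 5, 7 vs 6, 1 vs 6] → A does not strictly dominate C (column X: 5 ≤ 5)
  B vs A: [2 vs 5, 5 vs 7, 2 vs 1] → B does not strictly dominate A (column X: 2 ≤ 5)
  B vs C: [2 vs 5, 5 vs 6, 2 vs 6] → B does not strictly dominate C (column X: 2 ≤ 5)
  C vs A: [5 vs 5, 6 vs 7, 6 vs 1] → C does not strictly dominate A (column X: 5 ≤ 5)
  C vs B: [5 vs 2, 6 vs 5, 6 vs 2] → C strictly dominates B
No single strategy strictly dominates all others → no strictly dominant strategy.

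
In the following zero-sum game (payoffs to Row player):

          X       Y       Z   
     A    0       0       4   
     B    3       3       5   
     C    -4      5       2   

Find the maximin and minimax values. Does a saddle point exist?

Maximin = 3, Minimax = 3, Saddle: True

Work:
Row minimums: [0, 3, -4] → maximin = 3
Column maximums: [3, 5, 5] → minimax = 3
Saddle point exists! Game value = 3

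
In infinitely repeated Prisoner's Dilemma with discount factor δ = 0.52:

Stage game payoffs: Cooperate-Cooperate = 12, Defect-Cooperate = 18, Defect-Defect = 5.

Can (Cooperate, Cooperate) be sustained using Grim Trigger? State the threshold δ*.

δ* = 0.4615; since δ = 0.52 ≥ 0.4615, cooperation can be sustained

Work:
For Grim Trigger:
Cooperate forever: 12/(1-δ)
Defect then punished: 18 + 5·δ/(1-δ)
Need: 12/(1-δ) ≥ 18 + 5·δ/(1-δ)
Solving: δ ≥ (T-R)/(T-P) = (18-12)/(18-5) = 0.4615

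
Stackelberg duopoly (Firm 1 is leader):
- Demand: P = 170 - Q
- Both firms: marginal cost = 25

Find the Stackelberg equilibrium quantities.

q₁* (leader) = 72.5, q₂* (follower) = 36.25

Work:
Follower's reaction: q₂ = (a - c - q₁)/2
Leader substitutes: π₁ = q₁·(a - q₁ - (a-c-q₁)/2 - c)
FOC: q₁* = (170 - 25)/2 = 72.50
Then: q₂* = (170 - 25 - 72.5)/2 = 36.25
Leader has first-mover advantage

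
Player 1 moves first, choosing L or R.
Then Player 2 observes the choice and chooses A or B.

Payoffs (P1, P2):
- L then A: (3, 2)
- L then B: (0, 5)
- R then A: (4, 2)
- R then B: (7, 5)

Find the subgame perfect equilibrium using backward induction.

P1 plays R, P2 plays B after L and B after R; Payoff (7, 5)

Work:
Backward induction:
After L: P2 chooses B → P1 gets 0
After R: P2 chooses B → P1 gets 7
P1 chooses R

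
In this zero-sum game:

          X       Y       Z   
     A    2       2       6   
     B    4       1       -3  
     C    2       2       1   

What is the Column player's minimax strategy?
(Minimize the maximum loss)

Column should play Y, value = 2

Work:
Column player minimizes Row's maximum payoff:
Column X: max payoff to Row = 4
Column Y: max payoff to Row = 2
Column Z: max payoff to Row = 6
Minimum is 2, achieved by column Y.
Minimax strategy: Y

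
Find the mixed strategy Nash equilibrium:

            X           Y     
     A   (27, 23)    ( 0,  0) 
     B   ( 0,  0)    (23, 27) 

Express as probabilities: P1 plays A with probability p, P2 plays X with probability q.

p = 0.54, q = 0.46

Work:
Find probabilities that make opponent indifferent:
P2 chooses q to make P1 indifferent between A and B
P1 chooses p to make P2 indifferent between X and Y
Mixed NE: P1 plays (A: 0.54, B: 0.46), P2 plays (X: 0.46, Y: 0.54)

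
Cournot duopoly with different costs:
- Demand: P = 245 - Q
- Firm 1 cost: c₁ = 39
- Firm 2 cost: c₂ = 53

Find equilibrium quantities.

q₁* = 73.33, q₂* = 59.33

Work:
Reaction: q₁ = (245 - 39 - q₂)/2
Reaction: q₂ = (245 - 53 - q₁)/2
Solve simultaneously:
q₁* = (245 - 2×39 + 53)/3 = 73.33
q₂* = (245 - 2×53 + 39)/3 = 59.33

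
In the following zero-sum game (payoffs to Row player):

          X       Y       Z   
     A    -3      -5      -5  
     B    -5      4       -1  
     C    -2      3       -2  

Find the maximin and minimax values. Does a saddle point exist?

Maximin = -2, Minimax = -2, Saddle: True

Work:
Row minimums: [-5, -5, -2] → maximin = -2
Column maximums: [-2, 4, -1] → minimax = -2
Saddle point exists! Game value = -2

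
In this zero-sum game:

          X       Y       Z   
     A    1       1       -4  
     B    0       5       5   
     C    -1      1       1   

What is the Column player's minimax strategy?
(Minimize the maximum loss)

Column should play X, value = 1

Work:
Column player minimizes Row's maximum payoff:
Column X: max payoff to Row = 1
Column Y: max payoff to Row = 5
Column Z: max payoff to Row = 5
Minimum is 1, achieved by column X.
Minimax strategy: X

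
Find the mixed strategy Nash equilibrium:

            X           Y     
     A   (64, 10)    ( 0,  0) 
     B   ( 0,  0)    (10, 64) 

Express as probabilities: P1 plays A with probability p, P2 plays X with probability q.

p = 0.8649, q = 0.1351

Work:
Find probabilities that make opponent indifferent:
P2 chooses q to make P1 indifferent between A and B
P1 chooses p to make P2 indifferent between X and Y
Mixed NE: P1 plays (A: 0.8649, B: 0.1351), P2 plays (X: 0.1351, Y: 0.8649)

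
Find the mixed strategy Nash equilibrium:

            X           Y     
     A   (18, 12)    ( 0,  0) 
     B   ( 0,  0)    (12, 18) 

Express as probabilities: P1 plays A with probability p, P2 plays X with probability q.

p = 0.6, q = 0.4

Work:
Find probabilities that make opponent indifferent:
P2 chooses q to make P1 indifferent between A and B
P1 chooses p to make P2 indifferent between X and Y
Mixed NE: P1 plays (A: 0.6, B: 0.4), P2 plays (X: 0.4, Y: 0.6)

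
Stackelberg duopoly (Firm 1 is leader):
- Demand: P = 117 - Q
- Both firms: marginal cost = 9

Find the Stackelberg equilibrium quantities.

q₁* (leader) = 54.0, q₂* (follower) = 27.0

Work:
Follower's reaction: q₂ = (a - c - q₁)/2
Leader substitutes: π₁ = q₁·(a - q₁ - (a-c-q₁)/2 - c)
FOC: q₁* = (117 - 9)/2 = 54.00
Then: q₂* = (117 - 9 - 54.0)/2 = 27.00
Leader has first-mover advantage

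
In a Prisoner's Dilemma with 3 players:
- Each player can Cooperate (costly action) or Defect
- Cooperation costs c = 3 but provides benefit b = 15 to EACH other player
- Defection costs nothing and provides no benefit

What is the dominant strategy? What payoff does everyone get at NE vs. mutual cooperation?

Dominant: Defect; NE payoff = 0; Coop payoff = 27

Work:
Defect dominates (saves cost c = 3, benefit to others is external)
NE: All defect → everyone gets 0
If all cooperate: each receives (2)×15 - 3 = 27
Social dilemma: 27 > 0 but NE gives 0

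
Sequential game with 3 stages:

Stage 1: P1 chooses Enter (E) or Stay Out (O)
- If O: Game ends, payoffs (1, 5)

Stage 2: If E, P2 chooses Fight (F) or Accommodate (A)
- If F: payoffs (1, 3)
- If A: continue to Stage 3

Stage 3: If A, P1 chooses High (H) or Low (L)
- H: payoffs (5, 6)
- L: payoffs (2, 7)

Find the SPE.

SPE: (E, A, H); Outcome (5, 6)

Work:
Stage 3: P1 chooses H (5 vs 2)
Stage 2: P2: F->3, A->6 (anticipating H). Choose A
Stage 1: P1: O->1, E->5 (anticipating A, H). Choose E
SPE path: E -> A -> H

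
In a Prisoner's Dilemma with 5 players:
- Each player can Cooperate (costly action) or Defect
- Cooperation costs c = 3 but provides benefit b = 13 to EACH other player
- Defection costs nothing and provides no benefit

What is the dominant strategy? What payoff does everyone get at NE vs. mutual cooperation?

Dominant: Defect; NE payoff = 0; Coop payoff = 49

Work:
Defect dominates (saves cost c = 3, benefit to others is external)
NE: All defect → everyone gets 0
If all cooperate: each receives (4)×13 - 3 = 49
Social dilemma: 49 > 0 but NE gives 0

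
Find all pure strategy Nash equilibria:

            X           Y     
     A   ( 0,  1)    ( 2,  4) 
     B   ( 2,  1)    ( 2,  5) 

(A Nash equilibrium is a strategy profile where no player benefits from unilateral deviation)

Nash equilibrium: (A, Y), (B, Y)

Work:
Best responses:
  P1 vs X: payoffs [0, 2] → best response B (payoff 2)
  P1 vs Y: payoffs [2, 2] → best response A/B (payoff 2)
  P2 vs A: payoffs [1, 4] → best response Y (payoff 4)
  P2 vs B: payoffs [1, 5] → best response Y (payoff 5)
Mutual best responses: (A,Y), (B,Y) → Nash equilibria.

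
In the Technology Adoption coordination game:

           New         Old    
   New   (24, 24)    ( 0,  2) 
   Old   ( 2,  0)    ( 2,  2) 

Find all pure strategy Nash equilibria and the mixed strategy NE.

Pure NE: (New, New) and (Old, Old); Mixed NE: p = 0.0833, q = 0.0833

Work:
Check pure NE:
(New, New): (24, 24) - no unilateral deviation beneficial
(Old, Old): (2, 2) - no unilateral deviation beneficial
Mixed NE: P1 plays New with p = 0.0833, P2 plays New with q = 0.0833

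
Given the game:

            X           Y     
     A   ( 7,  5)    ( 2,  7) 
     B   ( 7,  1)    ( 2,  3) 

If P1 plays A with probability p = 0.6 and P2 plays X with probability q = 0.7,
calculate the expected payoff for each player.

E[P1] = 5.5, E[P2] = 4.0

Work:
E[P1] = p·q·π₁(A,X) + p·(1-q)·π₁(A,Y) + (1-p)·q·π₁(B,X) + (1-p)·(1-q)·π₁(B,Y)
= 0.6·0.7·7 + 0.6·0.3·2 + 0.4·0.7·7 + 0.4·0.3·2
= 5.5

E[P2] = 4.0 (similar calculation)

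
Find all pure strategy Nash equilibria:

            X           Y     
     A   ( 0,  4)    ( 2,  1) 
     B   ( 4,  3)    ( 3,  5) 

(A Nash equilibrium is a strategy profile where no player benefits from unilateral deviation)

Nash equilibrium: (B, Y)

Work:
Best responses:
  P1 vs X: payoffs [0, 4] → best response B (payoff 4)
  P1 vs Y: payoffs [2, 3] → best response B (payoff 3)
  P2 vs A: payoffs [4, 1] → best response X (payoff 4)
  P2 vs B: payoffs [3, 5] → best response Y (payoff 5)
Mutual best responses: (B,Y) → Nash equilibria.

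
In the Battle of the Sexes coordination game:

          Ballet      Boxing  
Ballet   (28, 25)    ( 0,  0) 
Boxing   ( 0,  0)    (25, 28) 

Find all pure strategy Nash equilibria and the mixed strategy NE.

Pure NE: (Ballet, Ballet) and (Boxing, Boxing); Mixed NE: p = 0.5283, q = 0.4717

Work:
Check pure NE:
(Ballet, Ballet): (28, 25) - no unilateral deviation beneficial
(Boxing, Boxing): (25, 28) - no unilateral deviation beneficial
Mixed NE: P1 plays Ballet with p = 0.5283, P2 plays Ballet with q = 0.4717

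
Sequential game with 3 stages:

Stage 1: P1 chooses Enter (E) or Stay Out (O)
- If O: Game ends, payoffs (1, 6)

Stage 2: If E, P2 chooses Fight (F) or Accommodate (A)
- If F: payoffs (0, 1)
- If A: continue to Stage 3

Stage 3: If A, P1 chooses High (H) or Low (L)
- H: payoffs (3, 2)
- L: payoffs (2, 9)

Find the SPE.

SPE: (E, A, H); Outcome (3, 2)

Work:
Stage 3: P1 chooses H (3 vs 2)
Stage 2: P2: F->1, A->2 (anticipating H). Choose A
Stage 1: P1: O->1, E->3 (anticipating A, H). Choose E
SPE path: E -> A -> H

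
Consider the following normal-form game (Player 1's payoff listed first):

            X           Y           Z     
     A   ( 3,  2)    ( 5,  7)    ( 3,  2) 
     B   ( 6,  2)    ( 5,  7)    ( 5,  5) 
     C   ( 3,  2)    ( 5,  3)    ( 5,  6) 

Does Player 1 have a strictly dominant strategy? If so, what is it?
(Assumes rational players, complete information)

No strictly dominant strategy exists for Player 1

Work:
A strategy strictly dominates another if it gives a strictly higher payoff against every opponent action. Compare each pair of P1's strategies column-by-column:
  A vs B: [3 vs 6, 5 vs 5, 3 vs 5] → A does not strictly dominate B (column X: 3 ≤ 6)
  A vs C: [3 vs 3, 5 vs 5, 3 vs 5] → A does not strictly dominate C (column X: 3 ≤ 3)
  B vs A: [6 vs 3, 5 vs 5, 5 vs 3] → B does not strictly dominate A (column Y: 5 ≤ 5)
  B vs C: [6 vs 3, 5 vs 5, 5 vs 5] → B does not strictly dominate C (column Y: 5 ≤ 5)
  C vs A: [3 vs 3, 5 vs 5, 5 vs 3] → C does not strictly dominate A (column X: 3 ≤ 3)
  C vs B: [3 vs 6, 5 vs 5, 5 vs 5] → C does not strictly dominate B (column X: 3 ≤ 6)
No single strategy strictly dominates all others → no strictly dominant strategy.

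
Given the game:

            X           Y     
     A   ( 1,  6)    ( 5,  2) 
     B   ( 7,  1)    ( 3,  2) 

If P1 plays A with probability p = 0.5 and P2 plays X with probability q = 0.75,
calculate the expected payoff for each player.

E[P1] = 4.0, E[P2] = 3.125

Work:
E[P1] = p·q·π₁(A,X) + p·(1-q)·π₁(A,Y) + (1-p)·q·π₁(B,X) + (1-p)·(1-q)·π₁(B,Y)
= 0.5·0.75·1 + 0.5·0.25·5 + 0.5·0.75·7 + 0.5·0.25·3
= 4.0

E[P2] = 3.125 (similar calculation)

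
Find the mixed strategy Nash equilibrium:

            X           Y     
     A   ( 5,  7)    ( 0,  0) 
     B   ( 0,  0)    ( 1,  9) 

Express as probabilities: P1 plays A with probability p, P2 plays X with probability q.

p = 0.5625, q = 0.1667

Work:
Find probabilities that make opponent indifferent:
P2 chooses q to make P1 indifferent between A and B
P1 chooses p to make P2 indifferent between X and Y
Mixed NE: P1 plays (A: 0.5625, B: 0.4375), P2 plays (X: 0.1667, Y: 0.8333)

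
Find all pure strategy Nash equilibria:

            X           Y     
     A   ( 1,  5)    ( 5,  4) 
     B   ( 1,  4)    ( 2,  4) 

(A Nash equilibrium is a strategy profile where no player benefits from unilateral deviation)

Nash equilibrium: (A, X), (B, X)

Work:
Best responses:
  P1 vs X: payoffs [1, 1] → best response A/B (payoff 1)
  P1 vs Y: payoffs [5, 2] → best response A (payoff 5)
  P2 vs A: payoffs [5, 4] → best response X (payoff 5)
  P2 vs B: payoffs [4, 4] → best response X/Y (payoff 4)
Mutual best responses: (A,X), (B,X) → Nash equilibria.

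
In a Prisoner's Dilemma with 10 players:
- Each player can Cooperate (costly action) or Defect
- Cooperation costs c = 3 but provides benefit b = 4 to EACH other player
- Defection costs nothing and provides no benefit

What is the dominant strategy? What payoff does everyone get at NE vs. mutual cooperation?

Dominant: Defect; NE payoff = 0; Coop payoff = 33

Work:
Defect dominates (saves cost c = 3, benefit to others is external)
NE: All defect → everyone gets 0
If all cooperate: each receives (9)×4 - 3 = 33
Social dilemma: 33 > 0 but NE gives 0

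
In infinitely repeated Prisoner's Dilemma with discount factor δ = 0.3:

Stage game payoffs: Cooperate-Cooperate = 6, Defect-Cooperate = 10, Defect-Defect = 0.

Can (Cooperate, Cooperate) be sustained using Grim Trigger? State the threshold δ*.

δ* = 0.4; since δ = 0.3 < 0.4, cooperation cannot be sustained

Work:
For Grim Trigger:
Cooperate forever: 6/(1-δ)
Defect then punished: 10 + 0·δ/(1-δ)
Need: 6/(1-δ) ≥ 10 + 0·δ/(1-δ)
Solving: δ ≥ (T-R)/(T-P) = (10-6)/(10-0) = 0.4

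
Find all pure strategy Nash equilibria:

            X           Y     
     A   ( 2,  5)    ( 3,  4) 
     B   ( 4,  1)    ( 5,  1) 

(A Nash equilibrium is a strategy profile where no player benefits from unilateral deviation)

Nash equilibrium: (B, X), (B, Y)

Work:
Best responses:
  P1 vs X: payoffs [2, 4] → best response B (payoff 4)
  P1 vs Y: payoffs [3, 5] → best response B (payoff 5)
  P2 vs A: payoffs [5, 4] → best response X (payoff 5)
  P2 vs B: payoffs [1, 1] → best response X/Y (payoff 1)
Mutual best responses: (B,X), (B,Y) → Nash equilibria.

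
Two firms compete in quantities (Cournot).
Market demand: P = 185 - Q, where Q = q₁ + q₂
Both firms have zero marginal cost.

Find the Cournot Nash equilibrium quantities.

q₁* = q₂* = 61.67; P* = 61.67

Work:
Profit: π_i = P·q_i = (a - q_i - q_j)·q_i
FOC: ∂π_i/∂q_i = a - 2q_i - q_j = 0
Reaction function: q_i = (185 - q_j)/2
Symmetry: q* = 185/3 = 61.67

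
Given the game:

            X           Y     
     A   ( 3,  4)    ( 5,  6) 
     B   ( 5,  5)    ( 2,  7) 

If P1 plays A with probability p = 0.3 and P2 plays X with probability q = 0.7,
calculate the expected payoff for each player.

E[P1] = 3.95, E[P2] = 5.3

Work:
E[P1] = p·q·π₁(A,X) + p·(1-q)·π₁(A,Y) + (1-p)·q·π₁(B,X) + (1-p)·(1-q)·π₁(B,Y)
= 0.3·0.7·3 + 0.3·0.3·5 + 0.7·0.7·5 + 0.7·0.3·2
= 3.95

E[P2] = 5.3 (similar calculation)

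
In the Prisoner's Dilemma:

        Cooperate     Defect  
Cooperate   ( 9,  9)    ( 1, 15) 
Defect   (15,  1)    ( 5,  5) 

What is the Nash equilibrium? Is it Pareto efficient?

(Defect, Defect) is NE; not Pareto efficient

Work:
Defect dominates Cooperate for both players:
If P2 cooperates: Defect (15) > Cooperate (9)
If P2 defects: Defect (5) > Cooperate (1)
NE: (Defect, Defect) with payoff (5, 5)
But (Cooperate, Cooperate) = (9, 9) Pareto dominates (5, 5)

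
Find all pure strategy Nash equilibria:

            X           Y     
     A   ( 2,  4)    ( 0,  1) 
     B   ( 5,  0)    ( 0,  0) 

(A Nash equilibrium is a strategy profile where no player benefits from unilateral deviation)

Nash equilibrium: (B, X), (B, Y)

Work:
Best responses:
  P1 vs X: payoffs [2, 5] → best response B (payoff 5)
  P1 vs Y: payoffs [0, 0] → best response A/B (payoff 0)
  P2 vs A: payoffs [4, 1] → best response X (payoff 4)
  P2 vs B: payoffs [0, 0] → best response X/Y (payoff 0)
Mutual best responses: (B,X), (B,Y) → Nash equilibria.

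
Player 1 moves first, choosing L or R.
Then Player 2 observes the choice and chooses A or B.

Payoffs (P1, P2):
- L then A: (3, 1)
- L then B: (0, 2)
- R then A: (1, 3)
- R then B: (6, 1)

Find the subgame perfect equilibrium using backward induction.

P1 plays R, P2 plays B after L and A after R; Payoff (1, 3)

Work:
Backward induction:
After L: P2 chooses B → P1 gets 0
After R: P2 chooses A → P1 gets 1
P1 chooses R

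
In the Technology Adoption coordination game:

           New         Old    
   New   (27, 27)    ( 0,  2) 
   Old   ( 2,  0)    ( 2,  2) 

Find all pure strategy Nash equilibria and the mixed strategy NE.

Pure NE: (New, New) and (Old, Old); Mixed NE: p = 0.0741, q = 0.0741

Work:
Check pure NE:
(New, New): (27, 27) - no unilateral deviation beneficial
(Old, Old): (2, 2) - no unilateral deviation beneficial
Mixed NE: P1 plays New with p = 0.0741, P2 plays New with q = 0.0741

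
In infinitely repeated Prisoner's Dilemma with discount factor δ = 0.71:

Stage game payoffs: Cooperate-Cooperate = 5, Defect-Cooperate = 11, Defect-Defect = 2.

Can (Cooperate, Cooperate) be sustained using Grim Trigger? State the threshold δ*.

δ* = 0.6667; since δ = 0.71 ≥ 0.6667, cooperation can be sustained

Work:
For Grim Trigger:
Cooperate forever: 5/(1-δ)
Defect then punished: 11 + 2·δ/(1-δ)
Need: 5/(1-δ) ≥ 11 + 2·δ/(1-δ)
Solving: δ ≥ (T-R)/(T-P) = (11-5)/(11-2) = 0.6667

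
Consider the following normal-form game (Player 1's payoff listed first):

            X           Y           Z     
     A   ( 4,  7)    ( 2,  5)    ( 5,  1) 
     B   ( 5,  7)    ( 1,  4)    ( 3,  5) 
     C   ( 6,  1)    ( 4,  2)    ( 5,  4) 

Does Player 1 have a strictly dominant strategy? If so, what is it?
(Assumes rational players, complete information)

No strictly dominant strategy exists for Player 1

Work:
A strategy strictly dominates another if it gives a strictly higher payoff against every opponent action. Compare each pair of P1's strategies column-by-column:
  A vs B: [4 vs 5, 2 vs 1, 5 vs 3] → A does not strictly dominate B (column X: 4 ≤ 5)
  A vs C: [4 vs 6, 2 vs 4, 5 vs 5] → A does not strictly dominate C (column X: 4 ≤ 6)
  B vs A: [5 vs 4, 1 vs 2, 3 vs 5] → B does not strictly dominate A (column Y: 1 ≤ 2)
  B vs C: [5 vs 6, 1 vs 4, 3 vs 5] → B does not strictly dominate C (column X: 5 ≤ 6)
  C vs A: [6 vs 4, 4 vs 2, 5 vs 5] → C does not strictly dominate A (column Z: 5 ≤ 5)
  C vs B: [6 vs 5, 4 vs 1, 5 vs 3] → C strictly dominates B
No single strategy strictly dominates all others → no strictly dominant strategy.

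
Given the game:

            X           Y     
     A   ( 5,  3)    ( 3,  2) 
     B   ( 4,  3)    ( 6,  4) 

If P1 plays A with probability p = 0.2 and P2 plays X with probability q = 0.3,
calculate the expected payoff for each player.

E[P1] = 5.04, E[P2] = 3.42

Work:
E[P1] = p·q·π₁(A,X) + p·(1-q)·π₁(A,Y) + (1-p)·q·π₁(B,X) + (1-p)·(1-q)·π₁(B,Y)
= 0.2·0.3·5 + 0.2·0.7·3 + 0.8·0.3·4 + 0.8·0.7·6
= 5.04

E[P2] = 3.42 (similar calculation)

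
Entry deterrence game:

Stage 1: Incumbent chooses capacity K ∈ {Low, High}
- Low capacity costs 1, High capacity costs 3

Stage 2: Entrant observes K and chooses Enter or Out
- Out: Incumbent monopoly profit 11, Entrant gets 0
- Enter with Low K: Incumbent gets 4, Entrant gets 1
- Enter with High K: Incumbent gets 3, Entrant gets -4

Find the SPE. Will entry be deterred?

SPE: (High, Enter|Low, Out|High); Entry deterred. Incumbent net profit = 8

Work:
After Low K: Entrant enters (1 > 0)
After High K: Entrant stays out (-4 < 0)
Incumbent: Low → 4−1=3, High → 11−3=8
Incumbent chooses High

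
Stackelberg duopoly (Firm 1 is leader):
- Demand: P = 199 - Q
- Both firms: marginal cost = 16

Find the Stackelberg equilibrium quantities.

q₁* (leader) = 91.5, q₂* (follower) = 45.75

Work:
Follower's reaction: q₂ = (a - c - q₁)/2
Leader substitutes: π₁ = q₁·(a - q₁ - (a-c-q₁)/2 - c)
FOC: q₁* = (199 - 16)/2 = 91.50
Then: q₂* = (199 - 16 - 91.5)/2 = 45.75
Leader has first-mover advantage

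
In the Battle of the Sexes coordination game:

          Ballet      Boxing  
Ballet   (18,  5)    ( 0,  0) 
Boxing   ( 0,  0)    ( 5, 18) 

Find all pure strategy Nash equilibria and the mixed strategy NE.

Pure NE: (Ballet, Ballet) and (Boxing, Boxing); Mixed NE: p = 0.7826, q = 0.2174

Work:
Check pure NE:
(Ballet, Ballet): (18, 5) - no unilateral deviation beneficial
(Boxing, Boxing): (5, 18) - no unilateral deviation beneficial
Mixed NE: P1 plays Ballet with p = 0.7826, P2 plays Ballet with q = 0.2174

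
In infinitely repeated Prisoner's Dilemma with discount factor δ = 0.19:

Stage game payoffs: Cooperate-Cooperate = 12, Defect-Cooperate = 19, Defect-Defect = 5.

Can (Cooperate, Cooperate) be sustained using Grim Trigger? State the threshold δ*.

δ* = 0.5; since δ = 0.19 < 0.5, cooperation cannot be sustained

Work:
For Grim Trigger:
Cooperate forever: 12/(1-δ)
Defect then punished: 19 + 5·δ/(1-δ)
Need: 12/(1-δ) ≥ 19 + 5·δ/(1-δ)
Solving: δ ≥ (T-R)/(T-P) = (19-12)/(19-5) = 0.5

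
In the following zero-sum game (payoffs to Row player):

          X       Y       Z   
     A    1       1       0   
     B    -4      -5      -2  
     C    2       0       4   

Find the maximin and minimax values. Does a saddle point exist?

Maximin = 0, Minimax = 1, Saddle: False

Work:
Row minimums: [0, -5, 0] → maximin = 0
Column maximums: [2, 1, 4] → minimax = 1
No saddle point (maximin ≠ minimax). Mixed strategy needed.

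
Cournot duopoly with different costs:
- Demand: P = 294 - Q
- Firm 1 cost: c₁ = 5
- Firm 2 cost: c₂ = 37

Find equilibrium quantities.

q₁* = 107.0, q₂* = 75.0

Work:
Reaction: q₁ = (294 - 5 - q₂)/2
Reaction: q₂ = (294 - 37 - q₁)/2
Solve simultaneously:
q₁* = (294 - 2×5 + 37)/3 = 107.0
q₂* = (294 - 2×37 + 5)/3 = 75.0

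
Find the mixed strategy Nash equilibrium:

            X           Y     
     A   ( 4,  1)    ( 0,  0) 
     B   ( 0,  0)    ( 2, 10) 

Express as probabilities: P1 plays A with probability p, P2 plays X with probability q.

p = 0.9091, q = 0.3333

Work:
Find probabilities that make opponent indifferent:
P2 chooses q to make P1 indifferent between A and B
P1 chooses p to make P2 indifferent between X and Y
Mixed NE: P1 plays (A: 0.9091, B: 0.0909), P2 plays (X: 0.3333, Y: 0.6667)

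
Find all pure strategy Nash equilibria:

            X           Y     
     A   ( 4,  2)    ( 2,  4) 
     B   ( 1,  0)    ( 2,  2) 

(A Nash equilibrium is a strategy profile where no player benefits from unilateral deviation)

Nash equilibrium: (A, Y), (B, Y)

Work:
Best responses:
  P1 vs X: payoffs [4, 1] → best response A (payoff 4)
  P1 vs Y: payoffs [2, 2] → best response A/B (payoff 2)
  P2 vs A: payoffs [2, 4] → best response Y (payoff 4)
  P2 vs B: payoffs [0, 2] → best response Y (payoff 2)
Mutual best responses: (A,Y), (B,Y) → Nash equilibria.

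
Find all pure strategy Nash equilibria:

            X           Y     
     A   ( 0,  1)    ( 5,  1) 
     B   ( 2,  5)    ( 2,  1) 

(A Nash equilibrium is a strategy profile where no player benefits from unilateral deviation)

Nash equilibrium: (A, Y), (B, X)

Work:
Best responses:
  P1 vs X: payoffs [0, 2] → best response B (payoff 2)
  P1 vs Y: payoffs [5, 2] → best response A (payoff 5)
  P2 vs A: payoffs [1, 1] → best response X/Y (payoff 1)
  P2 vs B: payoffs [5, 1] → best response X (payoff 5)
Mutual best responses: (A,Y), (B,X) → Nash equilibria.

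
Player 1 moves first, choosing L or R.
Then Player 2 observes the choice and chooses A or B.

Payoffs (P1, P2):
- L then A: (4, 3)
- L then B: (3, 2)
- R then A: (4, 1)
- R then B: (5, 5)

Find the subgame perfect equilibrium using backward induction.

P1 plays R, P2 plays A after L and B after R; Payoff (5, 5)

Work:
Backward induction:
After L: P2 chooses A → P1 gets 4
After R: P2 chooses B → P1 gets 5
P1 chooses R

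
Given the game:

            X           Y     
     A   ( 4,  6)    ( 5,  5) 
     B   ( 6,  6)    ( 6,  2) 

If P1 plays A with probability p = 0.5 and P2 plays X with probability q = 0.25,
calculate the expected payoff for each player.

E[P1] = 5.375, E[P2] = 4.125

Work:
E[P1] = p·q·π₁(A,X) + p·(1-q)·π₁(A,Y) + (1-p)·q·π₁(B,X) + (1-p)·(1-q)·π₁(B,Y)
= 0.5·0.25·4 + 0.5·0.75·5 + 0.5·0.25·6 + 0.5·0.75·6
= 5.375

E[P2] = 4.125 (similar calculation)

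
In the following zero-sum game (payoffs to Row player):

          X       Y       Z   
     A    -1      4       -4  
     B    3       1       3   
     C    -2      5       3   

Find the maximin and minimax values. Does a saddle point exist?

Maximin = 1, Minimax = 3, Saddle: False

Work:
Row minimums: [-4, 1, -2] → maximin = 1
Column maximums: [3, 5, 3] → minimax = 3
No saddle point (maximin ≠ minimax). Mixed strategy needed.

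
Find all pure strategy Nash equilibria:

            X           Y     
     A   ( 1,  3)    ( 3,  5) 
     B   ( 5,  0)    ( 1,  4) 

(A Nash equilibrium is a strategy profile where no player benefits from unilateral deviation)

Nash equilibrium: (A, Y)

Work:
Best responses:
  P1 vs X: payoffs [1, 5] → best response B (payoff 5)
  P1 vs Y: payoffs [3, 1] → best response A (payoff 3)
  P2 vs A: payoffs [3, 5] → best response Y (payoff 5)
  P2 vs B: payoffs [0, 4] → best response Y (payoff 4)
Mutual best responses: (A,Y) → Nash equilibria.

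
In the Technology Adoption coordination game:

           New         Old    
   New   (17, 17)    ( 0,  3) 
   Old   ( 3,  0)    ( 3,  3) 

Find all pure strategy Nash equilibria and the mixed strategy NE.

Pure NE: (New, New) and (Old, Old); Mixed NE: p = 0.1765, q = 0.1765

Work:
Check pure NE:
(New, New): (17, 17) - no unilateral deviation beneficial
(Old, Old): (3, 3) - no unilateral deviation beneficial
Mixed NE: P1 plays New with p = 0.1765, P2 plays New with q = 0.1765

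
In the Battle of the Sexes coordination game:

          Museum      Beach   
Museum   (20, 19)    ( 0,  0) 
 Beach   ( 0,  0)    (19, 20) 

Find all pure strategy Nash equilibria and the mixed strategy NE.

Pure NE: (Museum, Museum) and (Beach, Beach); Mixed NE: p = 0.5128, q = 0.4872

Work:
Check pure NE:
(Museum, Museum): (20, 19) - no unilateral deviation beneficial
(Beach, Beach): (19, 20) - no unilateral deviation beneficial
Mixed NE: P1 plays Museum with p = 0.5128, P2 plays Museum with q = 0.4872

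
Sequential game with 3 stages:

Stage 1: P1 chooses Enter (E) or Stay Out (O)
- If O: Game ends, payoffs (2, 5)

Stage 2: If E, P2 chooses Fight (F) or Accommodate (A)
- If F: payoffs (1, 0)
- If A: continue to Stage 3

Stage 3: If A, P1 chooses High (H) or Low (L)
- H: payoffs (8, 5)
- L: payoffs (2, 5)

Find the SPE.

SPE: (E, A, H); Outcome (8, 5)

Work:
Stage 3: P1 chooses H (8 vs 2)
Stage 2: P2: F->0, A->5 (anticipating H). Choose A
Stage 1: P1: O->2, E->8 (anticipating A, H). Choose E
SPE path: E -> A -> H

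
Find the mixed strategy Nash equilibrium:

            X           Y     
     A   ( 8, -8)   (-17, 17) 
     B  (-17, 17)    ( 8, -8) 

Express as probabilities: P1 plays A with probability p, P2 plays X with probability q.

p = 0.5, q = 0.5

Work:
Find probabilities that make opponent indifferent:
P2 chooses q to make P1 indifferent between A and B
P1 chooses p to make P2 indifferent between X and Y
Mixed NE: P1 plays (A: 0.5, B: 0.5), P2 plays (X: 0.5, Y: 0.5)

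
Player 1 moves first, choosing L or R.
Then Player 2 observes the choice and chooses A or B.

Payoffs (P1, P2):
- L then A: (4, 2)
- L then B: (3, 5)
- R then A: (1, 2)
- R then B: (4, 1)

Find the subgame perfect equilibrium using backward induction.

P1 plays L, P2 plays B after L and A after R; Payoff (3, 5)

Work:
Backward induction:
After L: P2 chooses B → P1 gets 3
After R: P2 chooses A → P1 gets 1
P1 chooses L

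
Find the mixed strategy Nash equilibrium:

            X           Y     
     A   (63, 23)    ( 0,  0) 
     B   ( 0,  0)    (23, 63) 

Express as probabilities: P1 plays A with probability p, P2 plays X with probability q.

p = 0.7326, q = 0.2674

Work:
Find probabilities that make opponent indifferent:
P2 chooses q to make P1 indifferent between A and B
P1 chooses p to make P2 indifferent between X and Y
Mixed NE: P1 plays (A: 0.7326, B: 0.2674), P2 plays (X: 0.2674, Y: 0.7326)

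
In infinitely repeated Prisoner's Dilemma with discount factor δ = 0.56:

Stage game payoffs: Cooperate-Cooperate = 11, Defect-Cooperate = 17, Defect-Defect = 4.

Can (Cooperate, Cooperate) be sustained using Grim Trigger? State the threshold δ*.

δ* = 0.4615; since δ = 0.56 ≥ 0.4615, cooperation can be sustained

Work:
For Grim Trigger:
Cooperate forever: 11/(1-δ)
Defect then punished: 17 + 4·δ/(1-δ)
Need: 11/(1-δ) ≥ 17 + 4·δ/(1-δ)
Solving: δ ≥ (T-R)/(T-P) = (17-11)/(17-4) = 0.4615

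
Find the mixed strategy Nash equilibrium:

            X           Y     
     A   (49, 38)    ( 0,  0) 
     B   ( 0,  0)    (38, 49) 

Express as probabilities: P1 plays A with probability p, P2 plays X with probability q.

p = 0.5632, q = 0.4368

Work:
Find probabilities that make opponent indifferent:
P2 chooses q to make P1 indifferent between A and B
P1 chooses p to make P2 indifferent between X and Y
Mixed NE: P1 plays (A: 0.5632, B: 0.4368), P2 plays (X: 0.4368, Y: 0.5632)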